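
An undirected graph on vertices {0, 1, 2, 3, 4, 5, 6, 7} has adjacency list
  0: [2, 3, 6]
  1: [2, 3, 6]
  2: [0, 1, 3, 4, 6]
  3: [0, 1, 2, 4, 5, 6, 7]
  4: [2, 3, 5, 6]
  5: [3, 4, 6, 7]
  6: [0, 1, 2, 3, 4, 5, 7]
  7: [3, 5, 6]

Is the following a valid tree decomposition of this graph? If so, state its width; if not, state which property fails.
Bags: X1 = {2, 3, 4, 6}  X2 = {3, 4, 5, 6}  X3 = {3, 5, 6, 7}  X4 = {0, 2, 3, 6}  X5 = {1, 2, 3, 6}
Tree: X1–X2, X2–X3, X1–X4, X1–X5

Every vertex of G appears in some bag (union = {0, 1, 2, 3, 4, 5, 6, 7}); every edge is covered by a bag; and for each vertex v the set of bags containing v is connected in the bag tree. The decomposition is therefore valid. The largest bag has 4 vertices, so the width is 3.

Yes; width 3.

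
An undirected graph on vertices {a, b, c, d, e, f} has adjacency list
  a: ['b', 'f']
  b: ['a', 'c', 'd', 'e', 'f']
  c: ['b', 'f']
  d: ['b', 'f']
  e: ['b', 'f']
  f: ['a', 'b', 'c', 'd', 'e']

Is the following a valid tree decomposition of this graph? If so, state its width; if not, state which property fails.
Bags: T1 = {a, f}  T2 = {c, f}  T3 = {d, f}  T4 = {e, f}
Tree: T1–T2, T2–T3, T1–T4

A tree decomposition must satisfy three properties: every vertex lies in some bag; for every edge, both endpoints lie together in some bag; and for every vertex, the bags containing it form a connected subtree. Here vertex b appears in no bag, so the decomposition is invalid.

No — vertex b appears in no bag.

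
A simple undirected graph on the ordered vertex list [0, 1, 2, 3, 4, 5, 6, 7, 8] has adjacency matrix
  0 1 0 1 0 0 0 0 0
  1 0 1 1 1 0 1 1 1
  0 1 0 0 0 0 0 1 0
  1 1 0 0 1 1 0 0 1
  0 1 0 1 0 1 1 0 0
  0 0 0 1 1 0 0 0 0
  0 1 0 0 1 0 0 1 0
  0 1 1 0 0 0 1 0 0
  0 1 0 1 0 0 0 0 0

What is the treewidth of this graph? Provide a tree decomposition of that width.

Each bag holds 3 vertices, so the decomposition has width 2, which upper-bounds the treewidth. On the other hand G contains the 3-clique {1, 2, 7}. A clique must lie in a single bag of any decomposition, so no decomposition can have width below 2. The upper and lower bounds meet at 2, so that is the treewidth.

Treewidth 2.
One optimal decomposition is:
Bags: B1 = {1, 3, 4}  B2 = {1, 3, 8}  B3 = {1, 4, 6}  B4 = {1, 6, 7}  B5 = {3, 4, 5}  B6 = {1, 2, 7}  B7 = {0, 1, 3}
Tree: B1–B2, B1–B3, B3–B4, B1–B5, B4–B6, B1–B7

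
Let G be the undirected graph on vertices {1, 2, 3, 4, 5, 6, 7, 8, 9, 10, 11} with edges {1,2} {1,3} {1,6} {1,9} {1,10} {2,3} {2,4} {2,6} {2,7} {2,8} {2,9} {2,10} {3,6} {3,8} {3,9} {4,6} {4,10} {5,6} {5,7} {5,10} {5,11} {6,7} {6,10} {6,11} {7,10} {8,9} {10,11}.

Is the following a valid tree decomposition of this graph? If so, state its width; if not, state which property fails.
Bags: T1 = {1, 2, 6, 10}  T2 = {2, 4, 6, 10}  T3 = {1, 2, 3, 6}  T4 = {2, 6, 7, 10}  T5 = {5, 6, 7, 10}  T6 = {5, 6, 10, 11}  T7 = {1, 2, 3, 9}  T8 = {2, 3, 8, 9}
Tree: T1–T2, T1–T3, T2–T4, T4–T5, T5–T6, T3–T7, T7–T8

Yes; width 3.

Every vertex of G appears in some bag (union = {1, 2, 3, 4, 5, 6, 7, 8, 9, 10, 11}); every edge is covered by a bag; and for each vertex v the set of bags containing v is connected in the bag tree. The decomposition is therefore valid. The largest bag has 4 vertices, so the width is 3.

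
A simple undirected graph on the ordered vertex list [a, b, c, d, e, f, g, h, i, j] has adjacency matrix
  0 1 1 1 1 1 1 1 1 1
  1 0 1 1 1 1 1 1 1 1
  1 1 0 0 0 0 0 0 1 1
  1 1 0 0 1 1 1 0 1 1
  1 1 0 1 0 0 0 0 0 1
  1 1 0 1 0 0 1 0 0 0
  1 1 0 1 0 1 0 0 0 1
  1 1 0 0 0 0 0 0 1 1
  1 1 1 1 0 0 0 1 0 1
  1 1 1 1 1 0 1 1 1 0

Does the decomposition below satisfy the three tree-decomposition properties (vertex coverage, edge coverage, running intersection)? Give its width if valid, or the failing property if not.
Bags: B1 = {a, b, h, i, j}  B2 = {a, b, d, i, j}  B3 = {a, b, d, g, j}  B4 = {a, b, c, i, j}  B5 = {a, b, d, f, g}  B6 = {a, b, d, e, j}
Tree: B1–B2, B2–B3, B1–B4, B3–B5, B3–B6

Yes; width 4.

Every vertex of G appears in some bag (union = {a, b, c, d, e, f, g, h, i, j}); every edge is covered by a bag; and for each vertex v the set of bags containing v is connected in the bag tree. The decomposition is therefore valid. The largest bag has 5 vertices, so the width is 4.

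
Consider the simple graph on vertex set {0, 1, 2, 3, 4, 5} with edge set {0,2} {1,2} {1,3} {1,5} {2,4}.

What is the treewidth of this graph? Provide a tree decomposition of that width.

Treewidth 1.
Bags: B1 = {1, 3}  B2 = {1, 2}  B3 = {2, 4}  B4 = {0, 2}  B5 = {1, 5}
Tree: B1–B2, B2–B3, B3–B4, B2–B5

Each bag holds 2 vertices, so the decomposition has width 1, which upper-bounds the treewidth. Since G has at least one edge (e.g. 1–3), it is not an edgeless graph, so tw(G) ≥ 1. Therefore the treewidth is 1.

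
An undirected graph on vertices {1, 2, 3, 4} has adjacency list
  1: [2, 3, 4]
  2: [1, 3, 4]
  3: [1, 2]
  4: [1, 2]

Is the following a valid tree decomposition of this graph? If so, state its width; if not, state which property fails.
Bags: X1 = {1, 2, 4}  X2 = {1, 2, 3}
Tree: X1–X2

Yes; width 2.

Vertex coverage: the bags together contain {1, 2, 3, 4}, the full vertex set. Edge coverage: each edge of G has both endpoints in at least one bag. Running intersection: for every vertex, the bags containing it form a connected subtree. All three properties hold, so this is a valid tree decomposition of width max|bag| − 1 = 2, and hence tw(G) ≤ 2.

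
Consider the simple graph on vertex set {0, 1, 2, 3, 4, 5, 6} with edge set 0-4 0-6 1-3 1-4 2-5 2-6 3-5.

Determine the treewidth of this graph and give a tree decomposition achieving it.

Each bag holds 3 vertices, so the decomposition has width 2, which upper-bounds the treewidth. Since 5–2–6–0–4–1–3–5 is a cycle in G, G is not acyclic. Forests are exactly the graphs of treewidth ≤ 1, so tw(G) ≥ 2. Combining the bounds, tw(G) = 2.

Treewidth 2.
Bags: B1 = {2, 5, 6}  B2 = {0, 5, 6}  B3 = {0, 4, 5}  B4 = {1, 4, 5}  B5 = {1, 3, 5}
Tree: B1–B2, B2–B3, B3–B4, B4–B5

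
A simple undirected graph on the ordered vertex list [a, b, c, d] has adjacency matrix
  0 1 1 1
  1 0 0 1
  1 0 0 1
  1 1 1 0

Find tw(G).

A width-2 tree decomposition is:
Bags: B1 = {a, c, d}  B2 = {a, b, d}
Tree: B1–B2
Each bag holds 3 vertices, so the decomposition has width 2, which upper-bounds the treewidth. For the lower bound, the 3 vertices {a, c, d} are pairwise adjacent, and any tree decomposition puts a clique entirely inside one bag — forcing width ≥ 2. Therefore the treewidth is 2.

2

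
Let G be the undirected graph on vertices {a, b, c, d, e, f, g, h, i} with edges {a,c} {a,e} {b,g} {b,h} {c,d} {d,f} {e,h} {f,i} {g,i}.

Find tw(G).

A width-2 tree decomposition is:
Bags: B1 = {a, e, h}  B2 = {a, b, h}  B3 = {a, b, g}  B4 = {a, g, i}  B5 = {a, f, i}  B6 = {a, d, f}  B7 = {a, c, d}
Tree: B1–B2, B2–B3, B3–B4, B4–B5, B5–B6, B6–B7
The largest bag has 3 vertices, giving width 2; this decomposition certifies tw(G) ≤ 2. The edges a–e–h–b–g–i–f–d–c–a form a cycle, so G is not a tree and its treewidth is at least 2. Hence tw(G) = 2 exactly.

2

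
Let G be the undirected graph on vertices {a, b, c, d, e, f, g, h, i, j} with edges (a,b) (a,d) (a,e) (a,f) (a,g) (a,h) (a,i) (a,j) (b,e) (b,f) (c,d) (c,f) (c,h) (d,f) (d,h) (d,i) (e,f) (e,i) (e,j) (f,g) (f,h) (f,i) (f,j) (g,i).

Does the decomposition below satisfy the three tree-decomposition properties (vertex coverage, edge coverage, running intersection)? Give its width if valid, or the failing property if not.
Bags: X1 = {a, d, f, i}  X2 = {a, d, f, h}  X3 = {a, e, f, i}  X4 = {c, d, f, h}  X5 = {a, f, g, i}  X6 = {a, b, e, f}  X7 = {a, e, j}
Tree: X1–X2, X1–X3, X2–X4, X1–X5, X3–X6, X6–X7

No — edge (f,j) lies in no bag.

A tree decomposition must satisfy three properties: every vertex lies in some bag; for every edge, both endpoints lie together in some bag; and for every vertex, the bags containing it form a connected subtree. Here edge (f,j) lies in no bag, so the decomposition is invalid.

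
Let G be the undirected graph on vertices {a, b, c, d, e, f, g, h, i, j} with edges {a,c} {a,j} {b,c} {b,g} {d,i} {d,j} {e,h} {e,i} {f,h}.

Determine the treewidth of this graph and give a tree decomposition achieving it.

Treewidth 1.
One optimal decomposition is:
Bags: B1 = {f, h}  B2 = {e, h}  B3 = {e, i}  B4 = {d, i}  B5 = {d, j}  B6 = {a, j}  B7 = {a, c}  B8 = {b, c}  B9 = {b, g}
Tree: B1–B2, B2–B3, B3–B4, B4–B5, B5–B6, B6–B7, B7–B8, B8–B9

The largest bag has 2 vertices, giving width 1; this decomposition certifies tw(G) ≤ 1. Since G has at least one edge (e.g. f–h), it is not an edgeless graph, so tw(G) ≥ 1. The upper and lower bounds meet at 1, so that is the treewidth.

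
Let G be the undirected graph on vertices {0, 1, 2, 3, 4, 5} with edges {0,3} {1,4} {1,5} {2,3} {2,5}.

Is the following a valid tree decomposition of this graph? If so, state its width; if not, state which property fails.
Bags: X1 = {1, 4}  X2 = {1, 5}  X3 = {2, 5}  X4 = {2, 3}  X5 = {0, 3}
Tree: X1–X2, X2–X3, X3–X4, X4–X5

Yes; width 1.

Vertex coverage: the bags together contain {0, 1, 2, 3, 4, 5}, the full vertex set. Edge coverage: each edge of G has both endpoints in at least one bag. Running intersection: for every vertex, the bags containing it form a connected subtree. All three properties hold, so this is a valid tree decomposition of width max|bag| − 1 = 1, and hence tw(G) ≤ 1.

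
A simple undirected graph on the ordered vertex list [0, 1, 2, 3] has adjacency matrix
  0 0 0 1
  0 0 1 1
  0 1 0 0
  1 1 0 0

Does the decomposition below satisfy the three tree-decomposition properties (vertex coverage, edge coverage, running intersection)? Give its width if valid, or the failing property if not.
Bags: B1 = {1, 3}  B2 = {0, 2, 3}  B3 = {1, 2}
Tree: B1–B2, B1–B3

A tree decomposition must satisfy three properties: every vertex lies in some bag; for every edge, both endpoints lie together in some bag; and for every vertex, the bags containing it form a connected subtree. Here bags containing vertex 2 are not connected in the tree, so the decomposition is invalid.

No — bags containing vertex 2 are not connected in the tree.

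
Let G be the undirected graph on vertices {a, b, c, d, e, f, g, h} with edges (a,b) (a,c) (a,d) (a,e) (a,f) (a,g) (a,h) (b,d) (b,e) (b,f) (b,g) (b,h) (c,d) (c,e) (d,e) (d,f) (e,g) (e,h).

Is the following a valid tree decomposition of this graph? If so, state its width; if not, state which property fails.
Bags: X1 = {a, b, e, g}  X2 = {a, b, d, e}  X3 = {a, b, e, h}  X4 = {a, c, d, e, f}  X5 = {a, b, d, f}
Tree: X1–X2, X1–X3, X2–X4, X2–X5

No — bags containing vertex f are not connected in the tree.

A tree decomposition must satisfy three properties: every vertex lies in some bag; for every edge, both endpoints lie together in some bag; and for every vertex, the bags containing it form a connected subtree. Here bags containing vertex f are not connected in the tree, so the decomposition is invalid.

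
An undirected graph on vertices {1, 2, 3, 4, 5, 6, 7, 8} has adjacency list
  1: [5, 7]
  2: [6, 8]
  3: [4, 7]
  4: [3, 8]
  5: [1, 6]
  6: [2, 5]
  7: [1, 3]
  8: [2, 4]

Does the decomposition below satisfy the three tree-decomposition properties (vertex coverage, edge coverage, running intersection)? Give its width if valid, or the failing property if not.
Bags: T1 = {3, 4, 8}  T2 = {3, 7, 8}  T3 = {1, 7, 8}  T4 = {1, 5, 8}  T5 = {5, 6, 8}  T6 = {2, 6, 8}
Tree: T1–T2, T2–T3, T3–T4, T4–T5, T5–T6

Yes; width 2.

Checking the three conditions: (i) the bags cover all of {1, 2, 3, 4, 5, 6, 7, 8}; (ii) for each edge, some bag contains both endpoints; (iii) the bags containing any fixed vertex form a subtree. All hold, so the decomposition is valid with width 3 − 1 = 2.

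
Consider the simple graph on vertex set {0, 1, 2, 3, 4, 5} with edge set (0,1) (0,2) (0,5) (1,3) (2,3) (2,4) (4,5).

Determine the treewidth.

2

A width-2 tree decomposition is:
Bags: B1 = {1, 2, 3}  B2 = {0, 1, 2}  B3 = {0, 2, 4}  B4 = {0, 4, 5}
Tree: B1–B2, B2–B3, B3–B4
The largest bag has 3 vertices, giving width 2; this decomposition certifies tw(G) ≤ 2. The edges 3–1–0–2–3 form a cycle, so G is not a tree and its treewidth is at least 2. Hence tw(G) = 2 exactly.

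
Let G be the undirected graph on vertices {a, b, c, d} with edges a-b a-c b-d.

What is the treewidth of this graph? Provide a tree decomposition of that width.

The largest bag has 2 vertices, giving width 1; this decomposition certifies tw(G) ≤ 1. G has an edge, so its treewidth is at least 1. Hence tw(G) = 1 exactly.

Treewidth 1.
One such decomposition:
Bags: B1 = {b, d}  B2 = {a, b}  B3 = {a, c}
Tree: B1–B2, B2–B3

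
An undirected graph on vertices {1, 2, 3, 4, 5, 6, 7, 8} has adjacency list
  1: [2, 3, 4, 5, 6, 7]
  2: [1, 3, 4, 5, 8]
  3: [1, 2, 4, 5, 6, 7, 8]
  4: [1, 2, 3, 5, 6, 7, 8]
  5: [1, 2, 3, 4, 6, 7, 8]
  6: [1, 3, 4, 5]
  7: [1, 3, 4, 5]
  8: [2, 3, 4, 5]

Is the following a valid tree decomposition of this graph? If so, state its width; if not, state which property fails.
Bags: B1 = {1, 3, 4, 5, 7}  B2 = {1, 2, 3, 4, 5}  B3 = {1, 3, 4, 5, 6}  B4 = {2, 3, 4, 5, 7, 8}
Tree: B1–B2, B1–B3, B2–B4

No — bags containing vertex 7 are not connected in the tree.

A tree decomposition must satisfy three properties: every vertex lies in some bag; for every edge, both endpoints lie together in some bag; and for every vertex, the bags containing it form a connected subtree. Here bags containing vertex 7 are not connected in the tree, so the decomposition is invalid.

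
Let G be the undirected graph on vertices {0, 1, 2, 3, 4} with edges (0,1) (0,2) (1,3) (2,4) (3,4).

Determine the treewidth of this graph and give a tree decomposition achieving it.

Treewidth 2.
One such decomposition:
Bags: B1 = {2, 3, 4}  B2 = {1, 2, 3}  B3 = {0, 1, 2}
Tree: B1–B2, B2–B3

Each bag holds 3 vertices, so the decomposition has width 2, which upper-bounds the treewidth. Since 2–4–3–1–0–2 is a cycle in G, G is not acyclic. Forests are exactly the graphs of treewidth ≤ 1, so tw(G) ≥ 2. Combining the bounds, tw(G) = 2.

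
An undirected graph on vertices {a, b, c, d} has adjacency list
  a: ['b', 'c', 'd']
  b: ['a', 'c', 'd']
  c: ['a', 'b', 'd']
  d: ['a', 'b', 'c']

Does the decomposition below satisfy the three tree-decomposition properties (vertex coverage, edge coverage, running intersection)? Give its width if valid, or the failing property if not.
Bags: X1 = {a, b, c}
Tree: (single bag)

No — vertex d appears in no bag.

A tree decomposition must satisfy three properties: every vertex lies in some bag; for every edge, both endpoints lie together in some bag; and for every vertex, the bags containing it form a connected subtree. Here vertex d appears in no bag, so the decomposition is invalid.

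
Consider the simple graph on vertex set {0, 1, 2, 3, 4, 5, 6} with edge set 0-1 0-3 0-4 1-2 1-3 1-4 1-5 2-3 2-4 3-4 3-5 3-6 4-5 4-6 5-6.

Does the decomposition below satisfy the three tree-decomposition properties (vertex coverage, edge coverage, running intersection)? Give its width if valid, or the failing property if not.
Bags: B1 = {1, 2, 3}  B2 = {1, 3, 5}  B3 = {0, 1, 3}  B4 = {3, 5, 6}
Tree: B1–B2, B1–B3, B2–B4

A tree decomposition must satisfy three properties: every vertex lies in some bag; for every edge, both endpoints lie together in some bag; and for every vertex, the bags containing it form a connected subtree. Here vertex 4 appears in no bag, so the decomposition is invalid.

No — vertex 4 appears in no bag.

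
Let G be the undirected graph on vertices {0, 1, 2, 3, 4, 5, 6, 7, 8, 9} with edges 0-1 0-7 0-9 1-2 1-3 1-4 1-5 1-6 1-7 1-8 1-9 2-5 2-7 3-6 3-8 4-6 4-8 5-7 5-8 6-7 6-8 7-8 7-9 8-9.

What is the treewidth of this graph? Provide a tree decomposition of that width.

Treewidth 3.
One such decomposition:
Bags: B1 = {1, 7, 8, 9}  B2 = {1, 5, 7, 8}  B3 = {1, 2, 5, 7}  B4 = {1, 6, 7, 8}  B5 = {1, 4, 6, 8}  B6 = {1, 3, 6, 8}  B7 = {0, 1, 7, 9}
Tree: B1–B2, B2–B3, B1–B4, B4–B5, B5–B6, B1–B7

Every bag has size at most 4, so the width is 4 − 1 = 3 and tw(G) ≤ 3. For the lower bound, the 4 vertices {1, 3, 6, 8} are pairwise adjacent, and any tree decomposition puts a clique entirely inside one bag — forcing width ≥ 3. The upper and lower bounds meet at 3, so that is the treewidth.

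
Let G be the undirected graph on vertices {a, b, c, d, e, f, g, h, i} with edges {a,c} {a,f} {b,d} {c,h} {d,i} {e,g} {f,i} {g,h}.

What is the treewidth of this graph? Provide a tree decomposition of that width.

Every bag has size at most 2, so the width is 2 − 1 = 1 and tw(G) ≤ 1. G has an edge, so its treewidth is at least 1. Therefore the treewidth is 1.

Treewidth 1.
One optimal decomposition is:
Bags: B1 = {b, d}  B2 = {d, i}  B3 = {f, i}  B4 = {a, f}  B5 = {a, c}  B6 = {c, h}  B7 = {g, h}  B8 = {e, g}
Tree: B1–B2, B2–B3, B3–B4, B4–B5, B5–B6, B6–B7, B7–B8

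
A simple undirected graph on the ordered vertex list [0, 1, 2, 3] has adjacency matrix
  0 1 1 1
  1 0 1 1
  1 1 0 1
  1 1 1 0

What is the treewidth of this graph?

A width-3 tree decomposition is:
Bags: B1 = {0, 1, 2, 3}
Tree: (single bag)
With just one bag of size 4, the width is 4 − 1 = 3, so tw(G) ≤ 3. For the lower bound, the 4 vertices {0, 1, 2, 3} are pairwise adjacent, and any tree decomposition puts a clique entirely inside one bag — forcing width ≥ 3. Hence tw(G) = 3 exactly.

3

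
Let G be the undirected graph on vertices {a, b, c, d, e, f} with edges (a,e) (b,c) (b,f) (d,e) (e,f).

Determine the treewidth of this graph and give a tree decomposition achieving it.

Treewidth 1.
One such decomposition:
Bags: B1 = {b, c}  B2 = {b, f}  B3 = {e, f}  B4 = {d, e}  B5 = {a, e}
Tree: B1–B2, B2–B3, B3–B4, B3–B5

The largest bag has 2 vertices, giving width 1; this decomposition certifies tw(G) ≤ 1. Since G has at least one edge (e.g. c–b), it is not an edgeless graph, so tw(G) ≥ 1. Therefore the treewidth is 1.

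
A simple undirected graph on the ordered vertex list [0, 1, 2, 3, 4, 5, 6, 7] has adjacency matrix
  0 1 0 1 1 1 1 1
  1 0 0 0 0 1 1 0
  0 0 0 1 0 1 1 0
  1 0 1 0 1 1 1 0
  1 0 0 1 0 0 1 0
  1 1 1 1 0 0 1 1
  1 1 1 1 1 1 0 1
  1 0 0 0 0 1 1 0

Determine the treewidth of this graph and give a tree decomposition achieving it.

The largest bag has 4 vertices, giving width 3; this decomposition certifies tw(G) ≤ 3. Conversely, {0, 3, 4, 6} is a clique of size 4, and the vertices of any clique must share a bag in every tree decomposition; so some bag has ≥ 4 vertices and tw(G) ≥ 3. Combining the bounds, tw(G) = 3.

Treewidth 3.
One optimal decomposition is:
Bags: B1 = {0, 3, 5, 6}  B2 = {0, 5, 6, 7}  B3 = {2, 3, 5, 6}  B4 = {0, 1, 5, 6}  B5 = {0, 3, 4, 6}
Tree: B1–B2, B1–B3, B1–B4, B1–B5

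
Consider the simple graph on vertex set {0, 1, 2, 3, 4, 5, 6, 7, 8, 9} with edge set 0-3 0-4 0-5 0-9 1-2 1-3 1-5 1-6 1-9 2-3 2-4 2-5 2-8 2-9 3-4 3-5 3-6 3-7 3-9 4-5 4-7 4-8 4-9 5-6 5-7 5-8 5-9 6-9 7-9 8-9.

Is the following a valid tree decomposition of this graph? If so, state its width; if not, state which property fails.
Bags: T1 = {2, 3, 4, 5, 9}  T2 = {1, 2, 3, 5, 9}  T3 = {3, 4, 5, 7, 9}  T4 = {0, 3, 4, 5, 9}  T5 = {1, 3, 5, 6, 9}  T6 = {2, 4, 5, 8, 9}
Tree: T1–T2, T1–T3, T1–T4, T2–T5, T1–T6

Vertex coverage: the bags together contain {0, 1, 2, 3, 4, 5, 6, 7, 8, 9}, the full vertex set. Edge coverage: each edge of G has both endpoints in at least one bag. Running intersection: for every vertex, the bags containing it form a connected subtree. All three properties hold, so this is a valid tree decomposition of width max|bag| − 1 = 4, and hence tw(G) ≤ 4.

Yes; width 4.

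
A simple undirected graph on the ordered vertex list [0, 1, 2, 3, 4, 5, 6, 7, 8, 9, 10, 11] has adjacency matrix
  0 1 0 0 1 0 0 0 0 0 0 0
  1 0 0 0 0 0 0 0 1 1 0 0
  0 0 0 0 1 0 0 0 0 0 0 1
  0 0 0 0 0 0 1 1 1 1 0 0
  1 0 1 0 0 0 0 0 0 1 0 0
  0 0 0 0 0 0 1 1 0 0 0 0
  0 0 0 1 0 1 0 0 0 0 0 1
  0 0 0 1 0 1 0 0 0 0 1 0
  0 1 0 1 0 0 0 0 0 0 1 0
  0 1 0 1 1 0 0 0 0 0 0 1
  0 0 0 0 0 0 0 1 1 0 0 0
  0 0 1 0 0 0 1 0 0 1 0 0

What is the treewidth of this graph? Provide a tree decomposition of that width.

Treewidth 3.
Bags: B1 = {0, 2, 4, 11}  B2 = {0, 4, 9, 11}  B3 = {0, 1, 9, 11}  B4 = {1, 6, 9, 11}  B5 = {1, 3, 6, 9}  B6 = {1, 3, 6, 8}  B7 = {3, 5, 6, 8}  B8 = {3, 5, 7, 8}  B9 = {5, 7, 8, 10}
Tree: B1–B2, B2–B3, B3–B4, B4–B5, B5–B6, B6–B7, B7–B8, B8–B9

The largest bag has 4 vertices, giving width 3; this decomposition certifies tw(G) ≤ 3. For the lower bound: the 4 vertex sets {0,2,4}, {11}, {9}, {1,3,6,8} are disjoint, each induces a connected subgraph, and every pair is joined by at least one edge of G. Contracting each set to a single vertex therefore yields K_{4} as a minor, and since treewidth is minor-monotone, tw(G) ≥ tw(K_{4}) = 3. Therefore the treewidth is 3.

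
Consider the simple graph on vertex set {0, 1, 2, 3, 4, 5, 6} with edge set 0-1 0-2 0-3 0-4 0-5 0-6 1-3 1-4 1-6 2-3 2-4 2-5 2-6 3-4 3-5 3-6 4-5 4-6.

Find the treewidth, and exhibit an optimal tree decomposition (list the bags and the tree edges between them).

Every bag has size at most 5, so the width is 5 − 1 = 4 and tw(G) ≤ 4. Conversely, {0, 1, 3, 4, 6} is a clique of size 5, and the vertices of any clique must share a bag in every tree decomposition; so some bag has ≥ 5 vertices and tw(G) ≥ 4. Therefore the treewidth is 4.

Treewidth 4.
One optimal decomposition is:
Bags: B1 = {0, 2, 3, 4, 6}  B2 = {0, 2, 3, 4, 5}  B3 = {0, 1, 3, 4, 6}
Tree: B1–B2, B1–B3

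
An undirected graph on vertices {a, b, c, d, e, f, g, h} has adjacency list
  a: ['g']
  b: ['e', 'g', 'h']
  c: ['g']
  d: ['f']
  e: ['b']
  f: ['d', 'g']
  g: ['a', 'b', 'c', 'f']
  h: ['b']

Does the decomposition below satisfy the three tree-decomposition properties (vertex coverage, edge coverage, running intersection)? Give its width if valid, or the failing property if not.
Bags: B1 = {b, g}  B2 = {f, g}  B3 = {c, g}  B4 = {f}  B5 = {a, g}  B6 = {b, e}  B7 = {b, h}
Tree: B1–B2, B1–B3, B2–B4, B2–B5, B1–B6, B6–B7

A tree decomposition must satisfy three properties: every vertex lies in some bag; for every edge, both endpoints lie together in some bag; and for every vertex, the bags containing it form a connected subtree. Here vertex d appears in no bag, so the decomposition is invalid.

No — vertex d appears in no bag.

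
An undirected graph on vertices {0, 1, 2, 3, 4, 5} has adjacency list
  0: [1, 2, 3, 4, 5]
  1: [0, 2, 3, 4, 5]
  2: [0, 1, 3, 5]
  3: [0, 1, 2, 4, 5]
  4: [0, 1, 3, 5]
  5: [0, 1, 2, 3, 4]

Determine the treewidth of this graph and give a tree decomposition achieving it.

The largest bag has 5 vertices, giving width 4; this decomposition certifies tw(G) ≤ 4. Conversely, {0, 1, 2, 3, 5} is a clique of size 5, and the vertices of any clique must share a bag in every tree decomposition; so some bag has ≥ 5 vertices and tw(G) ≥ 4. Hence tw(G) = 4 exactly.

Treewidth 4.
One such decomposition:
Bags: B1 = {0, 1, 3, 4, 5}  B2 = {0, 1, 2, 3, 5}
Tree: B1–B2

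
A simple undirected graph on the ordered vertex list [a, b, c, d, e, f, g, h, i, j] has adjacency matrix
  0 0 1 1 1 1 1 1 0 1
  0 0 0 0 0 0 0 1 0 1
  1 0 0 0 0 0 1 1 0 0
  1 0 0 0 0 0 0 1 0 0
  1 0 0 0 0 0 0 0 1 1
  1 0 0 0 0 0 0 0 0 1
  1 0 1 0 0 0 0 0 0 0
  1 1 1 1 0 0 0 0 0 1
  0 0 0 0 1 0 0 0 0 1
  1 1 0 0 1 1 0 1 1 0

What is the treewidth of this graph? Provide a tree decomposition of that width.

Each bag holds 3 vertices, so the decomposition has width 2, which upper-bounds the treewidth. For the lower bound, the 3 vertices {a, c, g} are pairwise adjacent, and any tree decomposition puts a clique entirely inside one bag — forcing width ≥ 2. Therefore the treewidth is 2.

Treewidth 2.
One such decomposition:
Bags: B1 = {a, d, h}  B2 = {a, h, j}  B3 = {a, c, h}  B4 = {a, f, j}  B5 = {a, e, j}  B6 = {b, h, j}  B7 = {e, i, j}  B8 = {a, c, g}
Tree: B1–B2, B2–B3, B2–B4, B2–B5, B2–B6, B5–B7, B3–B8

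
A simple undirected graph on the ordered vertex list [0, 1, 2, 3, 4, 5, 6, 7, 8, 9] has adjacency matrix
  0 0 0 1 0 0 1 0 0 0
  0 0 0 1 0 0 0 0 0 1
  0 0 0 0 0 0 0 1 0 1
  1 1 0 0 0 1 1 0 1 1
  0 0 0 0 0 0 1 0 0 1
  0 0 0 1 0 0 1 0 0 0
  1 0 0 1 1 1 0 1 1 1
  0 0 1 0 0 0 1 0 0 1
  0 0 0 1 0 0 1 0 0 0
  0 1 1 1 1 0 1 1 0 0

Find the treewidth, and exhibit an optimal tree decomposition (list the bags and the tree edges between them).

Treewidth 2.
One such decomposition:
Bags: B1 = {3, 6, 9}  B2 = {6, 7, 9}  B3 = {3, 6, 8}  B4 = {4, 6, 9}  B5 = {0, 3, 6}  B6 = {2, 7, 9}  B7 = {3, 5, 6}  B8 = {1, 3, 9}
Tree: B1–B2, B1–B3, B1–B4, B3–B5, B2–B6, B1–B7, B1–B8

Each bag holds 3 vertices, so the decomposition has width 2, which upper-bounds the treewidth. Conversely, {1, 3, 9} is a clique of size 3, and the vertices of any clique must share a bag in every tree decomposition; so some bag has ≥ 3 vertices and tw(G) ≥ 2. The upper and lower bounds meet at 2, so that is the treewidth.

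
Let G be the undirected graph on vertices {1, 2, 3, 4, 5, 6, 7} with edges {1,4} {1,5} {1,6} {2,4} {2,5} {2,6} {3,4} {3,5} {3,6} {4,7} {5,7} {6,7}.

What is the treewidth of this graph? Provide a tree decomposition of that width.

Treewidth 3.
One optimal decomposition is:
Bags: B1 = {2, 4, 5, 6}  B2 = {1, 4, 5, 6}  B3 = {4, 5, 6, 7}  B4 = {3, 4, 5, 6}
Tree: B1–B2, B2–B3, B3–B4

Every bag has size at most 4, so the width is 4 − 1 = 3 and tw(G) ≤ 3. For the lower bound: the 4 vertex sets {2,5}, {1,4}, {6}, {7} are disjoint, each induces a connected subgraph, and every pair is joined by at least one edge of G. Contracting each set to a single vertex therefore yields K_{4} as a minor, and since treewidth is minor-monotone, tw(G) ≥ tw(K_{4}) = 3. The upper and lower bounds meet at 3, so that is the treewidth.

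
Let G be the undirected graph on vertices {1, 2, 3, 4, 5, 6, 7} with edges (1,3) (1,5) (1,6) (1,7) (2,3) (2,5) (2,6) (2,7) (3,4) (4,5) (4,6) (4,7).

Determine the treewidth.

3

A width-3 tree decomposition is:
Bags: B1 = {1, 2, 3, 4}  B2 = {1, 2, 4, 7}  B3 = {1, 2, 4, 5}  B4 = {1, 2, 4, 6}
Tree: B1–B2, B2–B3, B3–B4
The largest bag has 4 vertices, giving width 3; this decomposition certifies tw(G) ≤ 3. For the lower bound: the 4 vertex sets {2,3}, {1,7}, {4}, {5} are disjoint, each induces a connected subgraph, and every pair is joined by at least one edge of G. Contracting each set to a single vertex therefore yields K_{4} as a minor, and since treewidth is minor-monotone, tw(G) ≥ tw(K_{4}) = 3. Combining the bounds, tw(G) = 3.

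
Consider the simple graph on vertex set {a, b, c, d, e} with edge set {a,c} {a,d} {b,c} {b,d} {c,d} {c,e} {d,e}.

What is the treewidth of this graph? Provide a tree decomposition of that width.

Treewidth 2.
One such decomposition:
Bags: B1 = {b, c, d}  B2 = {c, d, e}  B3 = {a, c, d}
Tree: B1–B2, B1–B3

Every bag has size at most 3, so the width is 3 − 1 = 2 and tw(G) ≤ 2. Conversely, {c, d, e} is a clique of size 3, and the vertices of any clique must share a bag in every tree decomposition; so some bag has ≥ 3 vertices and tw(G) ≥ 2. The upper and lower bounds meet at 2, so that is the treewidth.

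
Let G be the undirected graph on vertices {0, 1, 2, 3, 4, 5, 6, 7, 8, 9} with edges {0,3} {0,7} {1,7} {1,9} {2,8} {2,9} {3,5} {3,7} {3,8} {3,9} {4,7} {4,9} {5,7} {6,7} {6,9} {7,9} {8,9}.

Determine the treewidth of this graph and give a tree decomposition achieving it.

Each bag holds 3 vertices, so the decomposition has width 2, which upper-bounds the treewidth. Conversely, {2, 8, 9} is a clique of size 3, and the vertices of any clique must share a bag in every tree decomposition; so some bag has ≥ 3 vertices and tw(G) ≥ 2. Combining the bounds, tw(G) = 2.

Treewidth 2.
One optimal decomposition is:
Bags: B1 = {3, 7, 9}  B2 = {3, 5, 7}  B3 = {4, 7, 9}  B4 = {6, 7, 9}  B5 = {3, 8, 9}  B6 = {2, 8, 9}  B7 = {1, 7, 9}  B8 = {0, 3, 7}
Tree: B1–B2, B1–B3, B3–B4, B1–B5, B5–B6, B1–B7, B1–B8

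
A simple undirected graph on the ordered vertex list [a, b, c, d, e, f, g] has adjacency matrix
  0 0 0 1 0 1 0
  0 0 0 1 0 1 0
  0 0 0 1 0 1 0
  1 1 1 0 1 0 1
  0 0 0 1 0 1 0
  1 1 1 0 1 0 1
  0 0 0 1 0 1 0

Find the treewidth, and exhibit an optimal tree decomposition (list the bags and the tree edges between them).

The largest bag has 3 vertices, giving width 2; this decomposition certifies tw(G) ≤ 2. For the lower bound, G contains the cycle d–c–f–g–d, so G is not a forest; only forests have treewidth ≤ 1, hence tw(G) ≥ 2. Hence tw(G) = 2 exactly.

Treewidth 2.
One optimal decomposition is:
Bags: B1 = {c, d, f}  B2 = {d, f, g}  B3 = {a, d, f}  B4 = {b, d, f}  B5 = {d, e, f}
Tree: B1–B2, B2–B3, B3–B4, B4–B5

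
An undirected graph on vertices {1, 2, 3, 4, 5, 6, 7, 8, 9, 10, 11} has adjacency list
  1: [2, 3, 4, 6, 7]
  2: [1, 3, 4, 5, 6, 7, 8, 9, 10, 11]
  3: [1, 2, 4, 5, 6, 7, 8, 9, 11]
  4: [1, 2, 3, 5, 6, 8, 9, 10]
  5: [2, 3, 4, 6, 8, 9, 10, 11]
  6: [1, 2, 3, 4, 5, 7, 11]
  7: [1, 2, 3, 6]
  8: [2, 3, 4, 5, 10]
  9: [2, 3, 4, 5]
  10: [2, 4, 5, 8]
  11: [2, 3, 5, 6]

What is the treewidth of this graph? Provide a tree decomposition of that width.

Treewidth 4.
Bags: B1 = {2, 3, 5, 6, 11}  B2 = {2, 3, 4, 5, 6}  B3 = {1, 2, 3, 4, 6}  B4 = {2, 3, 4, 5, 8}  B5 = {1, 2, 3, 6, 7}  B6 = {2, 4, 5, 8, 10}  B7 = {2, 3, 4, 5, 9}
Tree: B1–B2, B2–B3, B2–B4, B3–B5, B4–B6, B4–B7

Every bag has size at most 5, so the width is 5 − 1 = 4 and tw(G) ≤ 4. For the lower bound, the 5 vertices {2, 4, 5, 8, 10} are pairwise adjacent, and any tree decomposition puts a clique entirely inside one bag — forcing width ≥ 4. Therefore the treewidth is 4.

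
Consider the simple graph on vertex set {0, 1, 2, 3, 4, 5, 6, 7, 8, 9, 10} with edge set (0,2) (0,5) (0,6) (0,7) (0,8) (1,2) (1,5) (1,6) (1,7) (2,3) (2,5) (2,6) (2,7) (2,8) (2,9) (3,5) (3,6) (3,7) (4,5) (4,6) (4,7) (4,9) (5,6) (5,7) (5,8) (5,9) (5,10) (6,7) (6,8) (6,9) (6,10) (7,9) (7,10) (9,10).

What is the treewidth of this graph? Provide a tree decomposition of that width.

Treewidth 4.
One optimal decomposition is:
Bags: B1 = {1, 2, 5, 6, 7}  B2 = {0, 2, 5, 6, 7}  B3 = {2, 5, 6, 7, 9}  B4 = {2, 3, 5, 6, 7}  B5 = {4, 5, 6, 7, 9}  B6 = {5, 6, 7, 9, 10}  B7 = {0, 2, 5, 6, 8}
Tree: B1–B2, B2–B3, B3–B4, B3–B5, B3–B6, B2–B7

Every bag has size at most 5, so the width is 5 − 1 = 4 and tw(G) ≤ 4. Conversely, {0, 2, 5, 6, 8} is a clique of size 5, and the vertices of any clique must share a bag in every tree decomposition; so some bag has ≥ 5 vertices and tw(G) ≥ 4. The upper and lower bounds meet at 4, so that is the treewidth.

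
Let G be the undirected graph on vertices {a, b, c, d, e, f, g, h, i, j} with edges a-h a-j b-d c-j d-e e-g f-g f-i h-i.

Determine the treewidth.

A width-1 tree decomposition is:
Bags: B1 = {b, d}  B2 = {d, e}  B3 = {e, g}  B4 = {f, g}  B5 = {f, i}  B6 = {h, i}  B7 = {a, h}  B8 = {a, j}  B9 = {c, j}
Tree: B1–B2, B2–B3, B3–B4, B4–B5, B5–B6, B6–B7, B7–B8, B8–B9
Every bag has size at most 2, so the width is 2 − 1 = 1 and tw(G) ≤ 1. G has an edge, so its treewidth is at least 1. Hence tw(G) = 1 exactly.

1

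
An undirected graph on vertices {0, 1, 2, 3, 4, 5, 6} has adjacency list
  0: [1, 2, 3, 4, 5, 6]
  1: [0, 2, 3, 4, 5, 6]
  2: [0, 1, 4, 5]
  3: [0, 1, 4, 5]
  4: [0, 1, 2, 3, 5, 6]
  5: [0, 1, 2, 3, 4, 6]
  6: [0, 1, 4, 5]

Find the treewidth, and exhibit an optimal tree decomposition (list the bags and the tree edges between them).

Treewidth 4.
Bags: B1 = {0, 1, 2, 4, 5}  B2 = {0, 1, 4, 5, 6}  B3 = {0, 1, 3, 4, 5}
Tree: B1–B2, B2–B3

Every bag has size at most 5, so the width is 5 − 1 = 4 and tw(G) ≤ 4. Conversely, {0, 1, 2, 4, 5} is a clique of size 5, and the vertices of any clique must share a bag in every tree decomposition; so some bag has ≥ 5 vertices and tw(G) ≥ 4. Hence tw(G) = 4 exactly.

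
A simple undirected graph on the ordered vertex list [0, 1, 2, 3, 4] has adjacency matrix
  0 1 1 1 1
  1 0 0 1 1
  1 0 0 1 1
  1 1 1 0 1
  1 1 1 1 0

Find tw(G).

A width-3 tree decomposition is:
Bags: B1 = {0, 2, 3, 4}  B2 = {0, 1, 3, 4}
Tree: B1–B2
Every bag has size at most 4, so the width is 4 − 1 = 3 and tw(G) ≤ 3. On the other hand G contains the 4-clique {0, 1, 3, 4}. A clique must lie in a single bag of any decomposition, so no decomposition can have width below 3. Hence tw(G) = 3 exactly.

3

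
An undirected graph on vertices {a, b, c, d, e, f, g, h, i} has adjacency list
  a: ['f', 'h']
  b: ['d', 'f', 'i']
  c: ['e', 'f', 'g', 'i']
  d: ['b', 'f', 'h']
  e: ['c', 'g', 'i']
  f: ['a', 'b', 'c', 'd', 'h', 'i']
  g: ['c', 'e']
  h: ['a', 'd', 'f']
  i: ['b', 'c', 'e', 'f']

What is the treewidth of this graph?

A width-2 tree decomposition is:
Bags: B1 = {c, e, i}  B2 = {c, f, i}  B3 = {b, f, i}  B4 = {b, d, f}  B5 = {d, f, h}  B6 = {a, f, h}  B7 = {c, e, g}
Tree: B1–B2, B2–B3, B3–B4, B4–B5, B5–B6, B1–B7
Every bag has size at most 3, so the width is 3 − 1 = 2 and tw(G) ≤ 2. Conversely, {c, e, g} is a clique of size 3, and the vertices of any clique must share a bag in every tree decomposition; so some bag has ≥ 3 vertices and tw(G) ≥ 2. Therefore the treewidth is 2.

2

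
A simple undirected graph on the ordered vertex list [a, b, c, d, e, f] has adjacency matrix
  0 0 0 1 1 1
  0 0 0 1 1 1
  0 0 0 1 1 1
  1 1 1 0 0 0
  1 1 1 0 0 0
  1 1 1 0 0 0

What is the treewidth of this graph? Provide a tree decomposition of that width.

Every bag has size at most 4, so the width is 4 − 1 = 3 and tw(G) ≤ 3. For the lower bound: the 4 vertex sets {a,d}, {c,e}, {f}, {b} are disjoint, each induces a connected subgraph, and every pair is joined by at least one edge of G. Contracting each set to a single vertex therefore yields K_{4} as a minor, and since treewidth is minor-monotone, tw(G) ≥ tw(K_{4}) = 3. Therefore the treewidth is 3.

Treewidth 3.
Bags: B1 = {a, d, e, f}  B2 = {c, d, e, f}  B3 = {b, d, e, f}
Tree: B1–B2, B2–B3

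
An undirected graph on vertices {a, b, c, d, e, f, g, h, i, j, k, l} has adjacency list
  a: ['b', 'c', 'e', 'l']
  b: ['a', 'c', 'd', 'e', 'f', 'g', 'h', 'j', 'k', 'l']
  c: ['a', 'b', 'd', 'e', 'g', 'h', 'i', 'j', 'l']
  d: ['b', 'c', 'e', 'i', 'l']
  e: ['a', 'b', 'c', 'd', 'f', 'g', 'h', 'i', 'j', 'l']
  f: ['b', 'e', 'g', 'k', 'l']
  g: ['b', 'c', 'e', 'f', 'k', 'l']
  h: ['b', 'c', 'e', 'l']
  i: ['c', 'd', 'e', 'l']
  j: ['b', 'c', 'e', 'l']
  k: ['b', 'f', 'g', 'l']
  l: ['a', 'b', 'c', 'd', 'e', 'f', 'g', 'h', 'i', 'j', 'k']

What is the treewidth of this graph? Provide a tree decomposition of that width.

The largest bag has 5 vertices, giving width 4; this decomposition certifies tw(G) ≤ 4. Conversely, {b, c, d, e, l} is a clique of size 5, and the vertices of any clique must share a bag in every tree decomposition; so some bag has ≥ 5 vertices and tw(G) ≥ 4. Hence tw(G) = 4 exactly.

Treewidth 4.
One optimal decomposition is:
Bags: B1 = {b, c, e, h, l}  B2 = {b, c, e, j, l}  B3 = {a, b, c, e, l}  B4 = {b, c, e, g, l}  B5 = {b, c, d, e, l}  B6 = {b, e, f, g, l}  B7 = {b, f, g, k, l}  B8 = {c, d, e, i, l}
Tree: B1–B2, B2–B3, B2–B4, B2–B5, B4–B6, B6–B7, B5–B8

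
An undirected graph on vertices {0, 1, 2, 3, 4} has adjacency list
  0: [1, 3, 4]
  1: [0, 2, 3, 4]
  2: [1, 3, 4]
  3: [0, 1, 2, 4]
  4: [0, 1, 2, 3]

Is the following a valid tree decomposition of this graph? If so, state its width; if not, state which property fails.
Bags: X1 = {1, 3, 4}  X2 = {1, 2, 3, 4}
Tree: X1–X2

No — vertex 0 appears in no bag.

A tree decomposition must satisfy three properties: every vertex lies in some bag; for every edge, both endpoints lie together in some bag; and for every vertex, the bags containing it form a connected subtree. Here vertex 0 appears in no bag, so the decomposition is invalid.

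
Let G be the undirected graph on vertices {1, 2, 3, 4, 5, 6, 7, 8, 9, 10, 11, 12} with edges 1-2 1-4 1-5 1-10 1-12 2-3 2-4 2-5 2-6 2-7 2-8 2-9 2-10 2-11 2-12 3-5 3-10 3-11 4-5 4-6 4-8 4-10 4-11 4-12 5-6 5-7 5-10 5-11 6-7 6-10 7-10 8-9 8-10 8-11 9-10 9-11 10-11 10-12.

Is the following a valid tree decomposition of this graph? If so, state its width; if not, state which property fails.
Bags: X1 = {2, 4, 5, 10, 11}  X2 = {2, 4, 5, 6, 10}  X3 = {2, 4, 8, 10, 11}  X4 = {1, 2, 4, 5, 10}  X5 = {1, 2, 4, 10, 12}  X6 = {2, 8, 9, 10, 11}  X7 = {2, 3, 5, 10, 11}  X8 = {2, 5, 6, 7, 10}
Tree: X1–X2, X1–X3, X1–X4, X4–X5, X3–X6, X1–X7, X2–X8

Yes; width 4.

Vertex coverage: the bags together contain {1, 2, 3, 4, 5, 6, 7, 8, 9, 10, 11, 12}, the full vertex set. Edge coverage: each edge of G has both endpoints in at least one bag. Running intersection: for every vertex, the bags containing it form a connected subtree. All three properties hold, so this is a valid tree decomposition of width max|bag| − 1 = 4, and hence tw(G) ≤ 4.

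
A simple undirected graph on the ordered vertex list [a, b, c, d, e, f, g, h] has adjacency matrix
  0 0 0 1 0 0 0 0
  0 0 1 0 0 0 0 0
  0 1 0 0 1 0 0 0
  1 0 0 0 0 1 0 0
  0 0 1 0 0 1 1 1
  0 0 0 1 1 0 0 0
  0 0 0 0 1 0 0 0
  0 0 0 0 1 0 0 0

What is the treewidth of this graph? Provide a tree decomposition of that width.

Every bag has size at most 2, so the width is 2 − 1 = 1 and tw(G) ≤ 1. Any graph with an edge has treewidth ≥ 1, and G has the edge d–f. Therefore the treewidth is 1.

Treewidth 1.
One such decomposition:
Bags: B1 = {d, f}  B2 = {e, f}  B3 = {e, h}  B4 = {a, d}  B5 = {c, e}  B6 = {e, g}  B7 = {b, c}
Tree: B1–B2, B2–B3, B1–B4, B2–B5, B5–B6, B5–B7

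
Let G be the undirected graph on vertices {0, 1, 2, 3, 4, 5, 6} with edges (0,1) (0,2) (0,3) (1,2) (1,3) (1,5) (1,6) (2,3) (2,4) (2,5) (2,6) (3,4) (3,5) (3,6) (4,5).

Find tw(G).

3

A width-3 tree decomposition is:
Bags: B1 = {1, 2, 3, 5}  B2 = {0, 1, 2, 3}  B3 = {1, 2, 3, 6}  B4 = {2, 3, 4, 5}
Tree: B1–B2, B2–B3, B1–B4
The largest bag has 4 vertices, giving width 3; this decomposition certifies tw(G) ≤ 3. Conversely, {0, 1, 2, 3} is a clique of size 4, and the vertices of any clique must share a bag in every tree decomposition; so some bag has ≥ 4 vertices and tw(G) ≥ 3. Combining the bounds, tw(G) = 3.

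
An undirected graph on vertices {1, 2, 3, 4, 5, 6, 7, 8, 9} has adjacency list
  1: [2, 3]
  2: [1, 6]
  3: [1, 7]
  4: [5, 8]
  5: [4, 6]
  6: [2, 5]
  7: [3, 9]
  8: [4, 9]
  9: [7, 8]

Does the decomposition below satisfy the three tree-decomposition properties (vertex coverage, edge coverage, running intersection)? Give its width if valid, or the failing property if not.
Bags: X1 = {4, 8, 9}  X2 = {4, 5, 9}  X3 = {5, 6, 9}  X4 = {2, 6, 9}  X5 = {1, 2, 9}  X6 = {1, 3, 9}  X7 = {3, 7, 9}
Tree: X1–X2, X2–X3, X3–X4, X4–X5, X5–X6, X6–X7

Checking the three conditions: (i) the bags cover all of {1, 2, 3, 4, 5, 6, 7, 8, 9}; (ii) for each edge, some bag contains both endpoints; (iii) the bags containing any fixed vertex form a subtree. All hold, so the decomposition is valid with width 3 − 1 = 2.

Yes; width 2.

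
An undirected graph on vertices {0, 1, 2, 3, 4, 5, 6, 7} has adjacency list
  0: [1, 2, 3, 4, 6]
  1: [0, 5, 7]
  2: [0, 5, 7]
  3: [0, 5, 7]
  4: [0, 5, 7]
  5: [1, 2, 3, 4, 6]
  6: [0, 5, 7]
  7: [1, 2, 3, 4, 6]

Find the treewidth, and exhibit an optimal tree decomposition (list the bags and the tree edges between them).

Treewidth 3.
One optimal decomposition is:
Bags: B1 = {0, 1, 5, 7}  B2 = {0, 2, 5, 7}  B3 = {0, 4, 5, 7}  B4 = {0, 3, 5, 7}  B5 = {0, 5, 6, 7}
Tree: B1–B2, B2–B3, B3–B4, B4–B5

Each bag holds 4 vertices, so the decomposition has width 3, which upper-bounds the treewidth. For the lower bound: the 4 vertex sets {1,5}, {0,2}, {7}, {4} are disjoint, each induces a connected subgraph, and every pair is joined by at least one edge of G. Contracting each set to a single vertex therefore yields K_{4} as a minor, and since treewidth is minor-monotone, tw(G) ≥ tw(K_{4}) = 3. Therefore the treewidth is 3.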